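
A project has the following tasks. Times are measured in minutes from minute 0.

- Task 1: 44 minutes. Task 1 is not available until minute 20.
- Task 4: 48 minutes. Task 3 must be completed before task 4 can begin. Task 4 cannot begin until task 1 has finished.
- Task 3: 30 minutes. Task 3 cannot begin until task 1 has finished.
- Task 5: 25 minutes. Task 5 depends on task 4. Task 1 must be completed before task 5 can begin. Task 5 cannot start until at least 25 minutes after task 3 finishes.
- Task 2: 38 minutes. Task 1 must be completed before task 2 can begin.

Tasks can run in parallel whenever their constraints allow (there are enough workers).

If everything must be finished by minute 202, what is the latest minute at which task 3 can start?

Task 5 must finish by minute 202; it takes 25 minutes, so it must start by 202 − 25 = minute 177.
Task 4 feeds into task 5 (must start by minute 177); so task 4 must finish by minute 177 and therefore start by minute 129.
Task 3 has several dependents: task 4 (must start by minute 129); task 5 (must start by minute 177, minus 25-minute gap → minute 152). The earliest of those limits is minute 129, so task 3 must start by 129 − 30 = minute 99.

99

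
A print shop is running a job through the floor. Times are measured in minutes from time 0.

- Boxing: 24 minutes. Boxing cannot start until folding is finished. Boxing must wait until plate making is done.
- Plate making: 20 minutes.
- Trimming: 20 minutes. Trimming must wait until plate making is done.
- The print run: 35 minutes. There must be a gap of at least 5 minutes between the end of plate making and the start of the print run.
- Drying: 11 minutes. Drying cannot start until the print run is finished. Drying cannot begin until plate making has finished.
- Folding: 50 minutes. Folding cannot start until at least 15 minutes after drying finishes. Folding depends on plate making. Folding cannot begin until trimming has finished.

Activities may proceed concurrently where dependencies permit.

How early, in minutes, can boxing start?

136

Plate making has no prerequisites, so it starts at minute 0 and finishes at minute 20.
Trimming waits on plate making (finishes minute 20), so it starts at minute 20 and finishes at 20 + 20 = minute 40.
After plate making (finishes minute 20, plus 5-minute gap → minute 25), the print run can start at minute 25 and finishes at minute 60.
Drying needs all of the print run (finishes minute 60); plate making (finishes minute 20). That puts its earliest start at minute 60; it finishes at 60 + 11 = minute 71.
Folding has to wait for drying (finishes minute 71, plus 15-minute gap → minute 86); plate making (finishes minute 20); trimming (finishes minute 40). The latest of these is minute 86, so folding runs minute 86 to 86 + 50 = minute 136.
Boxing waits on folding (finishes minute 136); plate making (finishes minute 20). The latest of these is minute 136, which is the earliest boxing can start.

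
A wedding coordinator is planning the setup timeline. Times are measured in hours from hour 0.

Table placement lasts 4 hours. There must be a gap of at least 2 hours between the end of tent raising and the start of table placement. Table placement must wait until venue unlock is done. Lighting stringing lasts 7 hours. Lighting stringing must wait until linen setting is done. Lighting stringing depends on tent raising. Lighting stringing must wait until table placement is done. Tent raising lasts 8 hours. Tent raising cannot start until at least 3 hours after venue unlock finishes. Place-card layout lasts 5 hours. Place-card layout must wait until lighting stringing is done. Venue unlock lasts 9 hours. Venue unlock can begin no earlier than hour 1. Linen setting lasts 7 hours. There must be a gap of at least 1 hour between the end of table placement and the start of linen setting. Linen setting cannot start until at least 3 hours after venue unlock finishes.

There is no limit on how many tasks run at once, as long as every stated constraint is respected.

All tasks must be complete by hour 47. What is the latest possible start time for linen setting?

28

Place-card layout has no dependents, so it just needs to finish by hour 47. Starting by 47 − 5 = hour 42 achieves that.
Lighting stringing has to be done before place-card layout (must start by hour 42). That means finishing by hour 42, i.e. starting by 42 − 7 = hour 35.
Linen setting feeds into lighting stringing (must start by hour 35); so linen setting must finish by hour 35 and therefore start by hour 28.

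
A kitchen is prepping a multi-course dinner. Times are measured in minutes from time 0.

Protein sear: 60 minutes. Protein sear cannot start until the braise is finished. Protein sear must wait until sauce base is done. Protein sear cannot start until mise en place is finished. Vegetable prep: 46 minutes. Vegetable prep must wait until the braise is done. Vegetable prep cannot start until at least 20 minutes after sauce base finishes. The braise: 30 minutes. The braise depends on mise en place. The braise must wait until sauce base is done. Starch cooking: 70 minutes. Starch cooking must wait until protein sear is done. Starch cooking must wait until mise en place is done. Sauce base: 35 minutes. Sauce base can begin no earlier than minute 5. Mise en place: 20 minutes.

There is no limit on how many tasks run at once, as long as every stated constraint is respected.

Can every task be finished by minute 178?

No

After its own release at minute 5, sauce base can start at minute 5 and finishes at minute 40.
Nothing blocks mise en place, so it runs from minute 0 to minute 20.
The braise cannot start until mise en place (finishes minute 20); sauce base (finishes minute 40). The controlling bound is minute 40, so the braise finishes at 40 + 30 = minute 70.
Vegetable prep cannot start until the braise (finishes minute 70); sauce base (finishes minute 40, plus 20-minute gap → minute 60). The controlling bound is minute 70, so vegetable prep finishes at 70 + 46 = minute 116.
For protein sear: the braise (finishes minute 70); sauce base (finishes minute 40); mise en place (finishes minute 20). Taking the maximum gives a start of minute 70, and it finishes at 70 + 60 = minute 130.
For starch cooking: protein sear (finishes minute 130); mise en place (finishes minute 20). Taking the maximum gives a start of minute 130, and it finishes at 130 + 70 = minute 200.
The earliest everything can be done is minute 200, which is after the deadline of 178, so it is not possible.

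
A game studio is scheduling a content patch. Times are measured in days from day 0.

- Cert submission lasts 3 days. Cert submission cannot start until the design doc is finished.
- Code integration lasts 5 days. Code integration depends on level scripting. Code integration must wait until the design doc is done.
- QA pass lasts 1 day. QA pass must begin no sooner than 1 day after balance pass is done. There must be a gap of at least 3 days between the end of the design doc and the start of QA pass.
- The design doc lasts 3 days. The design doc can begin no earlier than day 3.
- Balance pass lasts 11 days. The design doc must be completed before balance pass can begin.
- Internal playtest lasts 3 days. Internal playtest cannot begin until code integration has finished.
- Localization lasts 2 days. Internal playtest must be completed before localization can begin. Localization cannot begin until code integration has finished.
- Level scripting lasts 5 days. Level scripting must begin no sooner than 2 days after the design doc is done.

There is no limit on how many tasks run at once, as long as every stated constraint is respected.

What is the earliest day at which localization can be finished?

The design doc cannot begin until its own release at day 3. It runs from day 3 to 3 + 3 = day 6.
After the design doc (finishes day 6, plus 2-day gap → day 8), level scripting can start at day 8 and finishes at day 13.
Code integration needs all of level scripting (finishes day 13); the design doc (finishes day 6). That puts its earliest start at day 13; it finishes at 13 + 5 = day 18.
Internal playtest waits on code integration (finishes day 18), so it starts at day 18 and finishes at 18 + 3 = day 21.
Localization has to wait for internal playtest (finishes day 21); code integration (finishes day 18). The latest of these is day 21, so localization runs day 21 to 21 + 2 = day 23.

23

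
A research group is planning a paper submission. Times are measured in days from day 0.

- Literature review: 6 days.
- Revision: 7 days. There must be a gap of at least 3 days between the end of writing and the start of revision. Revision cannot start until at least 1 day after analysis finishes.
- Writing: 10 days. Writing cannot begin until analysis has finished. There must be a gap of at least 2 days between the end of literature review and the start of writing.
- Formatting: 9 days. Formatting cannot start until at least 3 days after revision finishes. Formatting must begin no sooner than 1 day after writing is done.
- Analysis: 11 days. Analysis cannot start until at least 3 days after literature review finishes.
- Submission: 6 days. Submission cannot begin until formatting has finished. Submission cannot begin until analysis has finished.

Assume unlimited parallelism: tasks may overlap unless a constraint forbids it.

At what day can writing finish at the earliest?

Literature review has no prerequisites, so it starts at day 0 and finishes at day 6.
Analysis cannot begin until literature review (finishes day 6, plus 3-day gap → day 9). It runs from day 9 to 9 + 11 = day 20.
For writing: analysis (finishes day 20); literature review (finishes day 6, plus 2-day gap → day 8). Taking the maximum gives a start of day 20, and it finishes at 20 + 10 = day 30.

30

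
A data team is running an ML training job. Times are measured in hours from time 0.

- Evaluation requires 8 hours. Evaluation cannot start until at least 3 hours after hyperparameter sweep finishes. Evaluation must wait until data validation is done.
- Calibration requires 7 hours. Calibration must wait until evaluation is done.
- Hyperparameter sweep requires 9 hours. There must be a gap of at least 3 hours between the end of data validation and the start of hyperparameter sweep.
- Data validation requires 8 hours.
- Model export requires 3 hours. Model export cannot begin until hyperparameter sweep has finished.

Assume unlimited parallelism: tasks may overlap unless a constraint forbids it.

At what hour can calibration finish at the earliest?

Data validation has no prerequisites, so it starts at hour 0 and finishes at hour 8.
Hyperparameter sweep waits on data validation (finishes hour 8, plus 3-hour gap → hour 11), so it starts at hour 11 and finishes at 11 + 9 = hour 20.
Evaluation needs all of hyperparameter sweep (finishes hour 20, plus 3-hour gap → hour 23); data validation (finishes hour 8). That puts its earliest start at hour 23; it finishes at 23 + 8 = hour 31.
Calibration waits on evaluation (finishes hour 31), so it starts at hour 31 and finishes at 31 + 7 = hour 38.

38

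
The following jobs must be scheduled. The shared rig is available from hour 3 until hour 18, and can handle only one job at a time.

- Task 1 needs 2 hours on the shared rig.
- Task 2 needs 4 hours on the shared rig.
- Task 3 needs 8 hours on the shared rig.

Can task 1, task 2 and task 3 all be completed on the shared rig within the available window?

Yes

The shared rig window is 18 − 3 = 15 hours.
Running back to back, the jobs need 2 + 4 + 8 = 14 hours on the shared rig.
Since 14 ≤ 15, they fit within the window.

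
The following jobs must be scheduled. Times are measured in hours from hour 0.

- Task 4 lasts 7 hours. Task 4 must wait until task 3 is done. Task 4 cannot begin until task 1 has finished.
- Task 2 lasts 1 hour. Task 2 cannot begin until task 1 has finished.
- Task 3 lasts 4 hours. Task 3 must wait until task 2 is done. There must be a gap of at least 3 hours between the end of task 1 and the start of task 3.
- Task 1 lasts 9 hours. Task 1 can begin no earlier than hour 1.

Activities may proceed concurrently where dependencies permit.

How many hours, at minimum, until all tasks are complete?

After its own release at hour 1, task 1 can start at hour 1 and finishes at hour 10.
Task 2 waits on task 1 (finishes hour 10), so it starts at hour 10 and finishes at 10 + 1 = hour 11.
Task 3 cannot start until task 2 (finishes hour 11); task 1 (finishes hour 10, plus 3-hour gap → hour 13). The controlling bound is hour 13, so task 3 finishes at 13 + 4 = hour 17.
For task 4: task 3 (finishes hour 17); task 1 (finishes hour 10). Taking the maximum gives a start of hour 17, and it finishes at 17 + 7 = hour 24.
All tasks are finished once the last one completes. Finish times: Task 1 at 10, Task 2 at 11, Task 3 at 17, Task 4 at 24. The latest is hour 24.

24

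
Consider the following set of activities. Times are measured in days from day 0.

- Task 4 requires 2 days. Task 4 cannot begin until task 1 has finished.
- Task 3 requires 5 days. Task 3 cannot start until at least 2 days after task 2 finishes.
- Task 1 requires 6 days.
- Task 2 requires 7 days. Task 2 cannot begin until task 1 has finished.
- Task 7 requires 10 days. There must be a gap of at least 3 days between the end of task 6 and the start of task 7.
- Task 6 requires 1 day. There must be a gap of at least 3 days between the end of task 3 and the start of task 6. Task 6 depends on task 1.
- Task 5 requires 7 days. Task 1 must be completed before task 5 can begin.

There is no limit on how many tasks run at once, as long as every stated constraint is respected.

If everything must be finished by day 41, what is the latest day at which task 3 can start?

Task 7 has no dependents, so it just needs to finish by day 41. Starting by 41 − 10 = day 31 achieves that.
Task 6 feeds into task 7 (must start by day 31, minus 3-day gap → day 28); so task 6 must finish by day 28 and therefore start by day 27.
Task 3 feeds into task 6 (must start by day 27, minus 3-day gap → day 24); so task 3 must finish by day 24 and therefore start by day 19.

19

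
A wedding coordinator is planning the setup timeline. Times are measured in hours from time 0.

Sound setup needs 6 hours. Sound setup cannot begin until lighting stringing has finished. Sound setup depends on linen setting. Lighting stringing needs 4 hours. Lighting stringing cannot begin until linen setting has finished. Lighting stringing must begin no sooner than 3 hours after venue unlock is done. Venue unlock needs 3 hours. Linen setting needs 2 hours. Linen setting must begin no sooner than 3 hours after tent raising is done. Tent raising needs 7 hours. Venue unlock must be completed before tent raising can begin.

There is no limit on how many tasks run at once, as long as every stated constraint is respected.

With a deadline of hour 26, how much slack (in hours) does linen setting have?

Nothing blocks venue unlock, so it runs from hour 0 to hour 3.
Tent raising waits on venue unlock (finishes hour 3), so it starts at hour 3 and finishes at 3 + 7 = hour 10.
Linen setting cannot begin until tent raising (finishes hour 10, plus 3-hour gap → hour 13). It runs from hour 13 to 13 + 2 = hour 15.

Working backward from the deadline:
Sound setup must finish by hour 26; it takes 6 hours, so it must start by 26 − 6 = hour 20.
Lighting stringing feeds into sound setup (must start by hour 20); so lighting stringing must finish by hour 20 and therefore start by hour 16.
Linen setting feeds lighting stringing (must start by hour 16); sound setup (must start by hour 20). Taking the minimum, linen setting must finish by hour 16 and start by 16 − 2 = hour 14.
So linen setting can start as early as hour 13 and as late as hour 14, giving 14 − 13 = 1 hour of slack.

1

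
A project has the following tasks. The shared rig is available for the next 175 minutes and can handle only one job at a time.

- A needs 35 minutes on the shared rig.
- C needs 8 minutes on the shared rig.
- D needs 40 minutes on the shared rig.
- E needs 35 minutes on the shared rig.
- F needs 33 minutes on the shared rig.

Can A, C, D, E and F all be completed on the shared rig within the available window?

Running back to back, the jobs need 35 + 8 + 40 + 35 + 33 = 151 minutes on the shared rig.
Since 151 ≤ 175, they fit within the window.

Yes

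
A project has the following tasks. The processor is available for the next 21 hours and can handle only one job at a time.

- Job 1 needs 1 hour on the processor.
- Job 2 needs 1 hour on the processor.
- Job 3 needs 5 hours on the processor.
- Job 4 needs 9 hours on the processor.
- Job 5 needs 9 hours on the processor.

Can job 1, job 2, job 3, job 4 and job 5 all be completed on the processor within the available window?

Running back to back, the jobs need 1 + 1 + 5 + 9 + 9 = 25 hours on the processor.
Since 25 > 21, they cannot all fit.

No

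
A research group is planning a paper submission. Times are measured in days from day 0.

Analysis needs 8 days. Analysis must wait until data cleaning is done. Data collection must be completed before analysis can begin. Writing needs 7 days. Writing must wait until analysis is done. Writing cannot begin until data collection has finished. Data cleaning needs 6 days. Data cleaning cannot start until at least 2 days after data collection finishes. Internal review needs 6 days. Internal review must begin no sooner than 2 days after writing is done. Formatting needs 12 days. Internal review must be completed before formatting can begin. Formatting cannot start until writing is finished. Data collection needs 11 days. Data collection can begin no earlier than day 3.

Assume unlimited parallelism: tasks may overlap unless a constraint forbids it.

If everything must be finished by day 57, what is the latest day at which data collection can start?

Formatting has no dependents, so it just needs to finish by day 57. Starting by 57 − 12 = day 45 achieves that.
Internal review feeds into formatting (must start by day 45); so internal review must finish by day 45 and therefore start by day 39.
Writing has several dependents: internal review (must start by day 39, minus 2-day gap → day 37); formatting (must start by day 45). The earliest of those limits is day 37, so writing must start by 37 − 7 = day 30.
Since writing (must start by day 30) depends on it, analysis must finish by day 30. Backing off its 8-day duration gives a latest start of day 22.
Data cleaning must finish before analysis (must start by day 22). With a 6-day duration, data cleaning must start by 22 − 6 = day 16.
Data collection feeds data cleaning (must start by day 16, minus 2-day gap → day 14); analysis (must start by day 22); writing (must start by day 30). Taking the minimum, data collection must finish by day 14 and start by 14 − 11 = day 3.

3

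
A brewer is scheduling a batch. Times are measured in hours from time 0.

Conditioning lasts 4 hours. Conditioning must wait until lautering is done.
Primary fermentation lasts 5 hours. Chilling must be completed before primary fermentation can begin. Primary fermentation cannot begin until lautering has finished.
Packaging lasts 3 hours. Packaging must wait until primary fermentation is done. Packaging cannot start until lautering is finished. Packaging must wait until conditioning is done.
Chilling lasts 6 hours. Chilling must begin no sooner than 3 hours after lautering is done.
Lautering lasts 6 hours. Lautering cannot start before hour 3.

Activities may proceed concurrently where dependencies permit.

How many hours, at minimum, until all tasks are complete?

26

Lautering cannot begin until its own release at hour 3. It runs from hour 3 to 3 + 6 = hour 9.
Conditioning cannot begin until lautering (finishes hour 9). It runs from hour 9 to 9 + 4 = hour 13.
Chilling cannot begin until lautering (finishes hour 9, plus 3-hour gap → hour 12). It runs from hour 12 to 12 + 6 = hour 18.
Primary fermentation has to wait for chilling (finishes hour 18); lautering (finishes hour 9). The latest of these is hour 18, so primary fermentation runs hour 18 to 18 + 5 = hour 23.
For packaging: primary fermentation (finishes hour 23); lautering (finishes hour 9); conditioning (finishes hour 13). Taking the maximum gives a start of hour 23, and it finishes at 23 + 3 = hour 26.
All tasks are finished once the last one completes. Finish times: Lautering at 9, Chilling at 18, Primary fermentation at 23, Conditioning at 13, Packaging at 26. The latest is hour 26.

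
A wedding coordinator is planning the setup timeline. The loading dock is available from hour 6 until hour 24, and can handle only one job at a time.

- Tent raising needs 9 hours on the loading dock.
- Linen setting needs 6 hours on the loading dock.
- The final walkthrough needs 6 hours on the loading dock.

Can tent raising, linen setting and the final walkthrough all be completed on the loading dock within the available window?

No

The loading dock window is 24 − 6 = 18 hours.
Running back to back, the jobs need 9 + 6 + 6 = 21 hours on the loading dock.
Since 21 > 18, they cannot all fit.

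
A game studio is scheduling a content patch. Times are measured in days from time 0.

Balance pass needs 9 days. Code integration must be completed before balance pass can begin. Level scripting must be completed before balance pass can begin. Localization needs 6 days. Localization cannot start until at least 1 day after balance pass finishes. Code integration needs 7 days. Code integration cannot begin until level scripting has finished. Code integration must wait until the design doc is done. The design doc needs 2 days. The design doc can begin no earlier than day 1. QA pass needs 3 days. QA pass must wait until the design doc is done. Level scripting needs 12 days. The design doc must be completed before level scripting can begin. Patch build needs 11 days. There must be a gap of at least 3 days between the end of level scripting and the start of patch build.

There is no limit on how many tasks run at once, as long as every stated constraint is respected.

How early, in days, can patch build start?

The design doc cannot begin until its own release at day 1. It runs from day 1 to 1 + 2 = day 3.
After the design doc (finishes day 3), level scripting can start at day 3 and finishes at day 15.
Patch build waits on level scripting (finishes day 15, plus 3-day gap → day 18), so the earliest it can start is day 18.

18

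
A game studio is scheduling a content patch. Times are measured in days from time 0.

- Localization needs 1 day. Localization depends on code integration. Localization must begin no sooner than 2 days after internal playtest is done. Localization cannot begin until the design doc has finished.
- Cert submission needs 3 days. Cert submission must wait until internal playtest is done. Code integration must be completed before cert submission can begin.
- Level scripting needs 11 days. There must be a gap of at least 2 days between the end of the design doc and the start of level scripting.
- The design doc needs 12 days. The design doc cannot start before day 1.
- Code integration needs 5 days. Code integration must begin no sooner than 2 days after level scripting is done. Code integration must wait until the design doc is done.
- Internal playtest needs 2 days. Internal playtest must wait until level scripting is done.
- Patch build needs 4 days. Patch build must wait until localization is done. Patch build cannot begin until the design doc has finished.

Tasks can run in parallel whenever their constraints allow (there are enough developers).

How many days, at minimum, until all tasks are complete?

38

The design doc cannot begin until its own release at day 1. It runs from day 1 to 1 + 12 = day 13.
Level scripting waits on the design doc (finishes day 13, plus 2-day gap → day 15), so it starts at day 15 and finishes at 15 + 11 = day 26.
Internal playtest cannot begin until level scripting (finishes day 26). It runs from day 26 to 26 + 2 = day 28.
Code integration cannot start until level scripting (finishes day 26, plus 2-day gap → day 28); the design doc (finishes day 13). The controlling bound is day 28, so code integration finishes at 28 + 5 = day 33.
Cert submission cannot start until internal playtest (finishes day 28); code integration (finishes day 33). The controlling bound is day 33, so cert submission finishes at 33 + 3 = day 36.
For localization: code integration (finishes day 33); internal playtest (finishes day 28, plus 2-day gap → day 30); the design doc (finishes day 13). Taking the maximum gives a start of day 33, and it finishes at 33 + 1 = day 34.
For patch build: localization (finishes day 34); the design doc (finishes day 13). Taking the maximum gives a start of day 34, and it finishes at 34 + 4 = day 38.
All tasks are finished once the last one completes. Finish times: The design doc at 13, Level scripting at 26, Code integration at 33, Internal playtest at 28, Localization at 34, Cert submission at 36, Patch build at 38. The latest is day 38.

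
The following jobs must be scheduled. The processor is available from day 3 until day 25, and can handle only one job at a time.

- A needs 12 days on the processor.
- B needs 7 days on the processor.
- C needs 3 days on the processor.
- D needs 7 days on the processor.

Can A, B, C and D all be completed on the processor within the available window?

No

The processor window is 25 − 3 = 22 days.
Running back to back, the jobs need 12 + 7 + 3 + 7 = 29 days on the processor.
Since 29 > 22, they cannot all fit.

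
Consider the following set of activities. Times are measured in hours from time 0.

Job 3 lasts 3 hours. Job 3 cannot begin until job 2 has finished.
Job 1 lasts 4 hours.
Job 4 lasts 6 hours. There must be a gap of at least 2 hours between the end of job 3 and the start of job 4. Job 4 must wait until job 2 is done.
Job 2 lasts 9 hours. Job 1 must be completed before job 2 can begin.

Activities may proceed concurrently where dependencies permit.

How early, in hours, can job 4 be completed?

24

Job 1 can start immediately at hour 0; it finishes at hour 4.
Job 2 waits on job 1 (finishes hour 4), so it starts at hour 4 and finishes at 4 + 9 = hour 13.
Job 3 cannot begin until job 2 (finishes hour 13). It runs from hour 13 to 13 + 3 = hour 16.
For job 4: job 3 (finishes hour 16, plus 2-hour gap → hour 18); job 2 (finishes hour 13). Taking the maximum gives a start of hour 18, and it finishes at 18 + 6 = hour 24.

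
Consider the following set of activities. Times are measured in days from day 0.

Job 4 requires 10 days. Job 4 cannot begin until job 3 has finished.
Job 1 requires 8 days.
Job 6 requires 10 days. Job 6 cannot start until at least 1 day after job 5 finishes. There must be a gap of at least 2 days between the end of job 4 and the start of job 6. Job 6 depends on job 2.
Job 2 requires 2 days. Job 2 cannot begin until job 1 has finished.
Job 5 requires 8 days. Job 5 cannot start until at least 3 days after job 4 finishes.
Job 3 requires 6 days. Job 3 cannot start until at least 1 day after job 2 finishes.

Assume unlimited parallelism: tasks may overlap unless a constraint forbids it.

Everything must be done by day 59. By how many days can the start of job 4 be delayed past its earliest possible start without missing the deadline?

Job 1 has no prerequisites, so it starts at day 0 and finishes at day 8.
Job 2 waits on job 1 (finishes day 8), so it starts at day 8 and finishes at 8 + 2 = day 10.
Job 3 waits on job 2 (finishes day 10, plus 1-day gap → day 11), so it starts at day 11 and finishes at 11 + 6 = day 17.
Job 4 waits on job 3 (finishes day 17), so it starts at day 17 and finishes at 17 + 10 = day 27.

Working backward from the deadline:
Job 6 must finish by day 59; it takes 10 days, so it must start by 59 − 10 = day 49.
Job 5 feeds into job 6 (must start by day 49, minus 1-day gap → day 48); so job 5 must finish by day 48 and therefore start by day 40.
Job 4 feeds job 5 (must start by day 40, minus 3-day gap → day 37); job 6 (must start by day 49, minus 2-day gap → day 47). Taking the minimum, job 4 must finish by day 37 and start by 37 − 10 = day 27.
So job 4 can start as early as day 17 and as late as day 27, giving 27 − 17 = 10 days of slack.

10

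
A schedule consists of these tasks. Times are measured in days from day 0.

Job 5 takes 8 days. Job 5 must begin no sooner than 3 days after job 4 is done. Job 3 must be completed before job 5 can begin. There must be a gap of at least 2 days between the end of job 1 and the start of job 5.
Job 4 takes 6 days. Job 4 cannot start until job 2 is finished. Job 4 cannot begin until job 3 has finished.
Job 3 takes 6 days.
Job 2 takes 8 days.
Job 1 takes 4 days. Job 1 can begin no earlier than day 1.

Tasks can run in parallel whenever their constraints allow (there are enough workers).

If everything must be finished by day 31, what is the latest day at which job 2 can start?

Job 5 has no dependents, so it just needs to finish by day 31. Starting by 31 − 8 = day 23 achieves that.
Job 4 feeds into job 5 (must start by day 23, minus 3-day gap → day 20); so job 4 must finish by day 20 and therefore start by day 14.
Since job 4 (must start by day 14) depends on it, job 2 must finish by day 14. Backing off its 8-day duration gives a latest start of day 6.

6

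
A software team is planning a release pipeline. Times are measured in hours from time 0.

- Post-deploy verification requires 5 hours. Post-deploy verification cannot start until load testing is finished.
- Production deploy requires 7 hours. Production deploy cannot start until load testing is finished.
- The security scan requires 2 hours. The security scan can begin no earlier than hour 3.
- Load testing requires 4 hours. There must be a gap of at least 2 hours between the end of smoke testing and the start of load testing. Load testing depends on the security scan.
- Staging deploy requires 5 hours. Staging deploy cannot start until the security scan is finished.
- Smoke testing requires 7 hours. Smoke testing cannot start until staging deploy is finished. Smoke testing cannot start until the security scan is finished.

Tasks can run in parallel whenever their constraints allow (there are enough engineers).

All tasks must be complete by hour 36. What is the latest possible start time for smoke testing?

16

Production deploy has no dependents, so it just needs to finish by hour 36. Starting by 36 − 7 = hour 29 achieves that.
To finish by hour 36, post-deploy verification (duration 5) must start no later than hour 31.
Load testing has several dependents: production deploy (must start by hour 29); post-deploy verification (must start by hour 31). The earliest of those limits is hour 29, so load testing must start by 29 − 4 = hour 25.
Smoke testing must finish before load testing (must start by hour 25, minus 2-hour gap → hour 23). With a 7-hour duration, smoke testing must start by 23 − 7 = hour 16.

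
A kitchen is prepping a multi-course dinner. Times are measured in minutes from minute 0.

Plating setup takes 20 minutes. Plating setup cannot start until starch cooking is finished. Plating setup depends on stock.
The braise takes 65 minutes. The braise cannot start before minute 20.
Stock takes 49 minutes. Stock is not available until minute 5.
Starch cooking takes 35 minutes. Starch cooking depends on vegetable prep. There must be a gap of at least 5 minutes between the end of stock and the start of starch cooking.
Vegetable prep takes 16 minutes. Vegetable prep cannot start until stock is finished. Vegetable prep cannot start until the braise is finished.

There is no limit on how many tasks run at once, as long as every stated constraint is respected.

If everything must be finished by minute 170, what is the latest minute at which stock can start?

50

Nothing follows plating setup; the deadline of minute 170 is its only limit. It must start by 170 − 20 = minute 150.
Since plating setup (must start by minute 150) depends on it, starch cooking must finish by minute 150. Backing off its 35-minute duration gives a latest start of minute 115.
Vegetable prep must finish before starch cooking (must start by minute 115). With a 16-minute duration, vegetable prep must start by 115 − 16 = minute 99.
Stock has several dependents: vegetable prep (must start by minute 99); starch cooking (must start by minute 115, minus 5-minute gap → minute 110); plating setup (must start by minute 150). The earliest of those limits is minute 99, so stock must start by 99 − 49 = minute 50.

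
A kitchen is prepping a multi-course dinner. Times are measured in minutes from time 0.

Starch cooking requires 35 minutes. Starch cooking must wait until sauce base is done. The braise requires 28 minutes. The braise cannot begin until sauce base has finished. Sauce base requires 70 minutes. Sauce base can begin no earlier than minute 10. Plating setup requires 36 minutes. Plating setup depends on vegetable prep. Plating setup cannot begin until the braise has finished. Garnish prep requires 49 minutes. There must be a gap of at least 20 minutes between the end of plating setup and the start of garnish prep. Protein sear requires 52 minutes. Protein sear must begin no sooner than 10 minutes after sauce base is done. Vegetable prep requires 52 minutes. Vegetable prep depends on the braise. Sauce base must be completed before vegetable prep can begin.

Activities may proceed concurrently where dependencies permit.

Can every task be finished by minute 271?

Sauce base waits on its own release at minute 10, so it starts at minute 10 and finishes at 10 + 70 = minute 80.
After sauce base (finishes minute 80), starch cooking can start at minute 80 and finishes at minute 115.
After sauce base (finishes minute 80, plus 10-minute gap → minute 90), protein sear can start at minute 90 and finishes at minute 142.
After sauce base (finishes minute 80), the braise can start at minute 80 and finishes at minute 108.
For vegetable prep: the braise (finishes minute 108); sauce base (finishes minute 80). Taking the maximum gives a start of minute 108, and it finishes at 108 + 52 = minute 160.
Plating setup has to wait for vegetable prep (finishes minute 160); the braise (finishes minute 108). The latest of these is minute 160, so plating setup runs minute 160 to 160 + 36 = minute 196.
Garnish prep waits on plating setup (finishes minute 196, plus 20-minute gap → minute 216), so it starts at minute 216 and finishes at 216 + 49 = minute 265.
Every task is finished by minute 265, which is no later than the deadline of 271, so the schedule is feasible.

Yes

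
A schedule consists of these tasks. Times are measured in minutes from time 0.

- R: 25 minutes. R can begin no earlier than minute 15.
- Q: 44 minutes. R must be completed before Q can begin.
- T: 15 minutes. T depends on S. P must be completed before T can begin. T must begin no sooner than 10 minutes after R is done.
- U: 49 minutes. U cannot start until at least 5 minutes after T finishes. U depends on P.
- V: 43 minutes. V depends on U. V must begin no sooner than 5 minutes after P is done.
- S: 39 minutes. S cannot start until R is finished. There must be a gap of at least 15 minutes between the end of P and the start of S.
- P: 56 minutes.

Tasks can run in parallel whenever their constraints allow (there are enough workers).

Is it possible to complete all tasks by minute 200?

R waits on its own release at minute 15, so it starts at minute 15 and finishes at 15 + 25 = minute 40.
Q cannot begin until R (finishes minute 40). It runs from minute 40 to 40 + 44 = minute 84.
P has no prerequisites, so it starts at minute 0 and finishes at minute 56.
S cannot start until R (finishes minute 40); P (finishes minute 56, plus 15-minute gap → minute 71). The controlling bound is minute 71, so S finishes at 71 + 39 = minute 110.
T cannot start until S (finishes minute 110); P (finishes minute 56); R (finishes minute 40, plus 10-minute gap → minute 50). The controlling bound is minute 110, so T finishes at 110 + 15 = minute 125.
U cannot start until T (finishes minute 125, plus 5-minute gap → minute 130); P (finishes minute 56). The controlling bound is minute 130, so U finishes at 130 + 49 = minute 179.
V cannot start until U (finishes minute 179); P (finishes minute 56, plus 5-minute gap → minute 61). The controlling bound is minute 179, so V finishes at 179 + 43 = minute 222.
The earliest everything can be done is minute 222, which is after the deadline of 200, so it is not possible.

No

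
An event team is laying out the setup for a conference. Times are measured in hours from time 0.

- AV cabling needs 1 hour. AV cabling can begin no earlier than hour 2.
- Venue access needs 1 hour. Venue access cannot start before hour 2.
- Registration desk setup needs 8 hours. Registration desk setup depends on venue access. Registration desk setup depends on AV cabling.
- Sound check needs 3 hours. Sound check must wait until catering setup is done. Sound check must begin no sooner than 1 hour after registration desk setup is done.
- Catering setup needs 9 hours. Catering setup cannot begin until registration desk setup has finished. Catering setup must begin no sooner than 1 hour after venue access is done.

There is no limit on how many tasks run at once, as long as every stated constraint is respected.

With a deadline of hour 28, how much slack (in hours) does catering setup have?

AV cabling cannot begin until its own release at hour 2. It runs from hour 2 to 2 + 1 = hour 3.
Venue access waits on its own release at hour 2, so it starts at hour 2 and finishes at 2 + 1 = hour 3.
Registration desk setup needs all of venue access (finishes hour 3); AV cabling (finishes hour 3). That puts its earliest start at hour 3; it finishes at 3 + 8 = hour 11.
For catering setup: registration desk setup (finishes hour 11); venue access (finishes hour 3, plus 1-hour gap → hour 4). Taking the maximum gives a start of hour 11, and it finishes at 11 + 9 = hour 20.

Working backward from the deadline:
Nothing follows sound check; the deadline of hour 28 is its only limit. It must start by 28 − 3 = hour 25.
Catering setup feeds into sound check (must start by hour 25); so catering setup must finish by hour 25 and therefore start by hour 16.
So catering setup can start as early as hour 11 and as late as hour 16, giving 16 − 11 = 5 hours of slack.

5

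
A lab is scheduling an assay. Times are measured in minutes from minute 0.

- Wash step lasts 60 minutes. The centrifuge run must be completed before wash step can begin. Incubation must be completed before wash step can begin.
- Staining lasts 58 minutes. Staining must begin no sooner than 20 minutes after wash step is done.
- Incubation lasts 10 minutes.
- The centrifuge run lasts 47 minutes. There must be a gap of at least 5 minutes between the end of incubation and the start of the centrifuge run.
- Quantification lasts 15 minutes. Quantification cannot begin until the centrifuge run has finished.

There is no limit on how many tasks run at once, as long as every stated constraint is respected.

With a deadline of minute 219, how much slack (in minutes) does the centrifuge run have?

19

Nothing blocks incubation, so it runs from minute 0 to minute 10.
The centrifuge run waits on incubation (finishes minute 10, plus 5-minute gap → minute 15), so it starts at minute 15 and finishes at 15 + 47 = minute 62.

Working backward from the deadline:
To finish by minute 219, staining (duration 58) must start no later than minute 161.
Wash step feeds into staining (must start by minute 161, minus 20-minute gap → minute 141); so wash step must finish by minute 141 and therefore start by minute 81.
To finish by minute 219, quantification (duration 15) must start no later than minute 204.
The centrifuge run has several dependents: wash step (must start by minute 81); quantification (must start by minute 204). The earliest of those limits is minute 81, so the centrifuge run must start by 81 − 47 = minute 34.
So the centrifuge run can start as early as minute 15 and as late as minute 34, giving 34 − 15 = 19 minutes of slack.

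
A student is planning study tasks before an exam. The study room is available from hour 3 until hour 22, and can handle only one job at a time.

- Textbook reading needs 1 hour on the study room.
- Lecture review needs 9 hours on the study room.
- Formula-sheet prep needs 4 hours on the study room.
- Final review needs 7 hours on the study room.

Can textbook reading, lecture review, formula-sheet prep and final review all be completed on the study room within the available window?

The study room window is 22 − 3 = 19 hours.
Running back to back, the jobs need 1 + 9 + 4 + 7 = 21 hours on the study room.
Since 21 > 19, they cannot all fit.

No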